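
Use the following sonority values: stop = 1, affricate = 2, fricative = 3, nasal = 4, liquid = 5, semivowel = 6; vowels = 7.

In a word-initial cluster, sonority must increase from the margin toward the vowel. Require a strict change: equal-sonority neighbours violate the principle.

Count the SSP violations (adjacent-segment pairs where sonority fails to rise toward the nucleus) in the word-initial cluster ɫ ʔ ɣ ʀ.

1

/ɫ/ — liquid, sonority 5.
/ʔ/ — stop, sonority 1.
/ɣ/ — fricative, sonority 3.
/ʀ/ — liquid, sonority 5.
/ɫ/→/ʔ/: 5→1 (does not rise) — violation.
/ʔ/→/ɣ/: 1→3 (rises) — ok.
/ɣ/→/ʀ/: 3→5 (rises) — ok.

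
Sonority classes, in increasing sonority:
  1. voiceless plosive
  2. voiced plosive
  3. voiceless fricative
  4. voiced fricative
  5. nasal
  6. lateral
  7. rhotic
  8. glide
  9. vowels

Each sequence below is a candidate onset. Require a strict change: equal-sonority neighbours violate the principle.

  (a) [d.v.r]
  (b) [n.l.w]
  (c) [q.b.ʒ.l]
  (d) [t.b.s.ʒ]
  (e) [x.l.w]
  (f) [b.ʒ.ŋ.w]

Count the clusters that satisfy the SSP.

(a) [d.v.r]: profile 2-4-7 — obeys.
(b) [n.l.w]: profile 5-6-8 — obeys.
(c) [q.b.ʒ.l]: profile 1-2-4-6 — obeys.
(d) [t.b.s.ʒ]: profile 1-2-3-4 — obeys.
(e) [x.l.w]: profile 3-6-8 — obeys.
(f) [b.ʒ.ŋ.w]: profile 2-4-5-8 — obeys.

6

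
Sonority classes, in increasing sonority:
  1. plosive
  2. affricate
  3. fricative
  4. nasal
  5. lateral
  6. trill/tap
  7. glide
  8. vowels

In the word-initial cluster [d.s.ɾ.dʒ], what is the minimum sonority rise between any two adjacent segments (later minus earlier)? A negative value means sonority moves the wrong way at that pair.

/d/ is a plosive (sonority 1).
/s/ is a fricative (sonority 3).
/ɾ/ is a trill/tap (sonority 6).
/dʒ/ is an affricate (sonority 2).
/d/→/s/: change +2.
/s/→/ɾ/: change +3.
/ɾ/→/dʒ/: change -4.
Minimum = -4.

-4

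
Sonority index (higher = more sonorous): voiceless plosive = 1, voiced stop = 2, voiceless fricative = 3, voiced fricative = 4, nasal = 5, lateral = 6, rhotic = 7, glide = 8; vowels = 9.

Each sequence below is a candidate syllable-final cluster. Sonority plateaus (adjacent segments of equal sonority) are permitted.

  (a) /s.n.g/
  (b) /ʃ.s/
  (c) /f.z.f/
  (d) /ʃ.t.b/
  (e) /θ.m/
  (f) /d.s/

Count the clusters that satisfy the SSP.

(a) sonority 3-5-2: ill-formed.
(b) sonority 3-3: well-formed.
(c) sonority 3-4-3: ill-formed.
(d) sonority 3-1-2: ill-formed.
(e) sonority 3-5: ill-formed.
(f) sonority 2-3: ill-formed.

1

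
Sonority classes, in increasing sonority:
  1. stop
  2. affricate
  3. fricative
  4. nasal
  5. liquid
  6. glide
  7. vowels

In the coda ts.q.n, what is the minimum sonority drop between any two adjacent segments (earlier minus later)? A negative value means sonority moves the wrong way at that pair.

/ts/: affricate = 2.
/q/: stop = 1.
/n/: nasal = 4.
/ts/→/q/: change +1.
/q/→/n/: change -3.
Minimum = -3.

-3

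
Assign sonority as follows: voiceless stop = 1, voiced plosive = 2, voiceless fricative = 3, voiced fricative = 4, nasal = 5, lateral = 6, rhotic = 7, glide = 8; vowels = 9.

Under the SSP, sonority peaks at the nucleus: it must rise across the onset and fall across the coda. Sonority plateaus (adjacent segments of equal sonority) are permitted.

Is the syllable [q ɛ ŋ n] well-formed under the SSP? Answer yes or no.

yes

Onset: /q/ is a voiceless stop (sonority 1); then the nucleus /ɛ/ (sonority 9).
Onset profile 1-9 — rises to the nucleus.
Coda: /ŋ/ is a nasal (sonority 5), /n/ is a nasal (sonority 5).
Coda profile 9-5-5 — falls from the nucleus.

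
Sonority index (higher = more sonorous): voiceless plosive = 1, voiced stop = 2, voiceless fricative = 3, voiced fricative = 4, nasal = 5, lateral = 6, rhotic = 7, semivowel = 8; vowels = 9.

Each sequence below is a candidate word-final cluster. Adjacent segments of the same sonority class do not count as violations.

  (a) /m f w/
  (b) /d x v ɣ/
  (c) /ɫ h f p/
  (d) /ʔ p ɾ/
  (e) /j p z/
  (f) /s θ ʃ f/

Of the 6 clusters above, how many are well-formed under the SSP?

(a) 5-3-8 → violates
(b) 2-3-4-4 → violates
(c) 6-3-3-1 → obeys
(d) 1-1-7 → violates
(e) 8-1-4 → violates
(f) 3-3-3-3 → obeys

2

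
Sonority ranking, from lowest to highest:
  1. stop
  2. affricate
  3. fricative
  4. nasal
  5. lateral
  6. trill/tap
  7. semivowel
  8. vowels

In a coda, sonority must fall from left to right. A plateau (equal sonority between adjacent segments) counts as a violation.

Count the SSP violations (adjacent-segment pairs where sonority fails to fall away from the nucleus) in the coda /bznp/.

/b/ — stop, sonority 1.
/z/ — fricative, sonority 3.
/n/ — nasal, sonority 4.
/p/ — stop, sonority 1.
/b/→/z/: 1→3 (does not fall) — violation.
/z/→/n/: 3→4 (does not fall) — violation.
/n/→/p/: 4→1 (falls) — ok.

2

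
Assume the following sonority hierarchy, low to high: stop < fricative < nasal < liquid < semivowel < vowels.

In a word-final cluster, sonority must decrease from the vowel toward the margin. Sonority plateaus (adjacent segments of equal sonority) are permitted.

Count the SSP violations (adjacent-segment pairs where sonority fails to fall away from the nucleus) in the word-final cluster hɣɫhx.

1

/h/ — fricative, sonority 2.
/ɣ/ — fricative, sonority 2.
/ɫ/ — liquid, sonority 4.
/h/ — fricative, sonority 2.
/x/ — fricative, sonority 2.
/h/→/ɣ/: 2→2 (plateau, allowed) — ok.
/ɣ/→/ɫ/: 2→4 (does not fall) — violation.
/ɫ/→/h/: 4→2 (falls) — ok.
/h/→/x/: 2→2 (plateau, allowed) — ok.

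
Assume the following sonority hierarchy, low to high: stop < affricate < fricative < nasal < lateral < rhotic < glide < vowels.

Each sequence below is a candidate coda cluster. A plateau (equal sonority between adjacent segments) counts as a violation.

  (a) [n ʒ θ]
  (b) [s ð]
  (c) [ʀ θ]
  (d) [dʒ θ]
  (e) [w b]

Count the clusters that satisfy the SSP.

(a) [n ʒ θ]: profile 4-3-3 — violates.
(b) [s ð]: profile 3-3 — violates.
(c) [ʀ θ]: profile 6-3 — obeys.
(d) [dʒ θ]: profile 2-3 — violates.
(e) [w b]: profile 7-1 — obeys.

2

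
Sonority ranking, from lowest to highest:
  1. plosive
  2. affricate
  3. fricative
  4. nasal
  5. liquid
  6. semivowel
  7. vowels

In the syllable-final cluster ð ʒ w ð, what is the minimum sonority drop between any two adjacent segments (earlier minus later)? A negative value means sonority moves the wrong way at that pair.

/ð/ is a fricative (sonority 3).
/ʒ/ is a fricative (sonority 3).
/w/ is a semivowel (sonority 6).
/ð/ is a fricative (sonority 3).
/ð/→/ʒ/: change +0.
/ʒ/→/w/: change -3.
/w/→/ð/: change +3.
Minimum = -3.

-3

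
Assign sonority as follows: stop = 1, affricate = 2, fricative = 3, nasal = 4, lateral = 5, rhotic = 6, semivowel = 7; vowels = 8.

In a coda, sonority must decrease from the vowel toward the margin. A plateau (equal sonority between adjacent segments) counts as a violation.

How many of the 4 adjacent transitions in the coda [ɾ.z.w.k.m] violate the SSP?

2

/ɾ/ — rhotic, sonority 6.
/z/ — fricative, sonority 3.
/w/ — semivowel, sonority 7.
/k/ — stop, sonority 1.
/m/ — nasal, sonority 4.
/ɾ/→/z/: 6→3 (falls) — ok.
/z/→/w/: 3→7 (does not fall) — violation.
/w/→/k/: 7→1 (falls) — ok.
/k/→/m/: 1→4 (does not fall) — violation.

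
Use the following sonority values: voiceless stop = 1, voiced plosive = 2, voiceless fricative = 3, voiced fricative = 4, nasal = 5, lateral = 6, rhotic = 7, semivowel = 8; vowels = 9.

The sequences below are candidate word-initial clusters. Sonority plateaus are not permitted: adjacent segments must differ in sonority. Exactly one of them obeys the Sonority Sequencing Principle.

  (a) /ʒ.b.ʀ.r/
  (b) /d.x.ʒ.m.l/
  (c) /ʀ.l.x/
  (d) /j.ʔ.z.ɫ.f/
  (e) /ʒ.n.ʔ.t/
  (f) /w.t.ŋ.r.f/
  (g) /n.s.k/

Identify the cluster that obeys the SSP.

(a) /ʒ.b.ʀ.r/: profile 4-2-7-7 — violates.
(b) /d.x.ʒ.m.l/: profile 2-3-4-5-6 — obeys.
(c) /ʀ.l.x/: profile 7-6-3 — violates.
(d) /j.ʔ.z.ɫ.f/: profile 8-1-4-6-3 — violates.
(e) /ʒ.n.ʔ.t/: profile 4-5-1-1 — violates.
(f) /w.t.ŋ.r.f/: profile 8-1-5-7-3 — violates.
(g) /n.s.k/: profile 5-3-1 — violates.

b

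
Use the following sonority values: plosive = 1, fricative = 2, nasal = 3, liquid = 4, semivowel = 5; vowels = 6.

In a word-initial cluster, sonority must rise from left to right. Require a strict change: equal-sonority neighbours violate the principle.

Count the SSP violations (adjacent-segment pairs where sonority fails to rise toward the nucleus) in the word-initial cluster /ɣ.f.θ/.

/ɣ/ — fricative, sonority 2.
/f/ — fricative, sonority 2.
/θ/ — fricative, sonority 2.
/ɣ/→/f/: 2→2 (plateau) — violation.
/f/→/θ/: 2→2 (plateau) — violation.

2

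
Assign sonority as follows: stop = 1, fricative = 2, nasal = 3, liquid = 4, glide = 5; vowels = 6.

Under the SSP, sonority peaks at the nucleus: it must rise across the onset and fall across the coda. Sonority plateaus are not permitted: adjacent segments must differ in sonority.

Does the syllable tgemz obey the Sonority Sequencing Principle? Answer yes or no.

Onset: /t/ is a stop (sonority 1), /g/ is a stop (sonority 1); then the nucleus /e/ (sonority 6).
Onset profile 1-1-6 — does not strictly rise throughout.
Coda: /m/ is a nasal (sonority 3), /z/ is a fricative (sonority 2).
Coda profile 6-3-2 — falls from the nucleus.

no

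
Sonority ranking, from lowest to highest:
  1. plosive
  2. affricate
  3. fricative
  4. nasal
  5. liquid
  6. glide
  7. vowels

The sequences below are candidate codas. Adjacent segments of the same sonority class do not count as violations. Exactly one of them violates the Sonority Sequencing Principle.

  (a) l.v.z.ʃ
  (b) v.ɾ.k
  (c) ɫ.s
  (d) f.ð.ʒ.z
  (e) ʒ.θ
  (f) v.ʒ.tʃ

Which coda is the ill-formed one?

b

(a) sonority 5-3-3-3: well-formed.
(b) sonority 3-5-1: ill-formed.
(c) sonority 5-3: well-formed.
(d) sonority 3-3-3-3: well-formed.
(e) sonority 3-3: well-formed.
(f) sonority 3-3-2: well-formed.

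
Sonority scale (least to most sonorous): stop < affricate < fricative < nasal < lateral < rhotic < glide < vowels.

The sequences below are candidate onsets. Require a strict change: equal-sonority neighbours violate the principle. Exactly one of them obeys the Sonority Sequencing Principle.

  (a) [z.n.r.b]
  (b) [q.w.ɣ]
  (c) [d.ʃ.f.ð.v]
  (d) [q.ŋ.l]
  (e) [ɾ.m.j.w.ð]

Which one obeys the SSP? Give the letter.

(a) sonority 3-4-6-1: ill-formed.
(b) sonority 1-7-3: ill-formed.
(c) sonority 1-3-3-3-3: ill-formed.
(d) sonority 1-4-5: well-formed.
(e) sonority 6-4-7-7-3: ill-formed.

d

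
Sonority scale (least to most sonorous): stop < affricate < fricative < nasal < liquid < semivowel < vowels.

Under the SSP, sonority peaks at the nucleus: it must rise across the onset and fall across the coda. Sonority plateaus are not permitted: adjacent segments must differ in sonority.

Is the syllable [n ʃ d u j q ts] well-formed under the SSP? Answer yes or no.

Onset: /n/ is a nasal (sonority 4), /ʃ/ is a fricative (sonority 3), /d/ is a stop (sonority 1); then the nucleus /u/ (sonority 7).
Onset profile 4-3-1-7 — does not strictly rise throughout.
Coda: /j/ is a semivowel (sonority 6), /q/ is a stop (sonority 1), /ts/ is an affricate (sonority 2).
Coda profile 7-6-1-2 — does not strictly fall throughout.

no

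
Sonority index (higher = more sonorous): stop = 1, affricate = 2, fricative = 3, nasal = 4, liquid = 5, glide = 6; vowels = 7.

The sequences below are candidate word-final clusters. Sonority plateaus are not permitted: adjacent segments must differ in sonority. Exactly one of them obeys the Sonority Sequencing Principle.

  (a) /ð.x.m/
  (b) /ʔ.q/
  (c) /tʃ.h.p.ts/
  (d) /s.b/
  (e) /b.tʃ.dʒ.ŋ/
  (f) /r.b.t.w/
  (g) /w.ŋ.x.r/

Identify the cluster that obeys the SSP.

(a) sonority 3-3-4: ill-formed.
(b) sonority 1-1: ill-formed.
(c) sonority 2-3-1-2: ill-formed.
(d) sonority 3-1: well-formed.
(e) sonority 1-2-2-4: ill-formed.
(f) sonority 5-1-1-6: ill-formed.
(g) sonority 6-4-3-5: ill-formed.

d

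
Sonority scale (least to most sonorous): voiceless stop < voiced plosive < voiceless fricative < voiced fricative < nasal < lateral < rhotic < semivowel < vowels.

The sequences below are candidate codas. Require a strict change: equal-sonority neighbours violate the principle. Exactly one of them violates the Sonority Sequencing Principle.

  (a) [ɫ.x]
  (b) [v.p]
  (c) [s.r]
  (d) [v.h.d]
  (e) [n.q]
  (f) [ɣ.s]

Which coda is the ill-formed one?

(a) [ɫ.x]: profile 6-3 — obeys.
(b) [v.p]: profile 4-1 — obeys.
(c) [s.r]: profile 3-7 — violates.
(d) [v.h.d]: profile 4-3-2 — obeys.
(e) [n.q]: profile 5-1 — obeys.
(f) [ɣ.s]: profile 4-3 — obeys.

c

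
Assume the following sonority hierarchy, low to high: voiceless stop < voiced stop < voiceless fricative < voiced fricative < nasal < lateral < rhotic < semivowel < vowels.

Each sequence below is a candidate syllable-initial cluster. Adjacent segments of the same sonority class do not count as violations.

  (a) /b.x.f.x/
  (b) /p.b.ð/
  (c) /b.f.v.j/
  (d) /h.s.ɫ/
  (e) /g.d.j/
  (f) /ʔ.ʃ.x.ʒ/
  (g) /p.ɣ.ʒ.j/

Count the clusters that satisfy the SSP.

7

(a) /b.x.f.x/: profile 2-3-3-3 — obeys.
(b) /p.b.ð/: profile 1-2-4 — obeys.
(c) /b.f.v.j/: profile 2-3-4-8 — obeys.
(d) /h.s.ɫ/: profile 3-3-6 — obeys.
(e) /g.d.j/: profile 2-2-8 — obeys.
(f) /ʔ.ʃ.x.ʒ/: profile 1-3-3-4 — obeys.
(g) /p.ɣ.ʒ.j/: profile 1-4-4-8 — obeys.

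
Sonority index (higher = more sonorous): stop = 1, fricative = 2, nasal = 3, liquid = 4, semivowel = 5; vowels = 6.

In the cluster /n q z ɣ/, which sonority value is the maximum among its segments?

3

/n/: nasal = 3.
/q/: stop = 1.
/z/: fricative = 2.
/ɣ/: fricative = 2.
The maximum is 3.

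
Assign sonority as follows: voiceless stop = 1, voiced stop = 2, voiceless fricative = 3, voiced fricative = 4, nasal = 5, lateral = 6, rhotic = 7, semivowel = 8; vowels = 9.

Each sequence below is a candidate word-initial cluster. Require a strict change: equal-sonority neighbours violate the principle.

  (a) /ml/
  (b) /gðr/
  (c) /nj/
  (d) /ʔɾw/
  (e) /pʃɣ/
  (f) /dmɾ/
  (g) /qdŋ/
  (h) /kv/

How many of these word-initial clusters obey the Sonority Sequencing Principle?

8

(a) 5-6 → obeys
(b) 2-4-7 → obeys
(c) 5-8 → obeys
(d) 1-7-8 → obeys
(e) 1-3-4 → obeys
(f) 2-5-7 → obeys
(g) 1-2-5 → obeys
(h) 1-4 → obeys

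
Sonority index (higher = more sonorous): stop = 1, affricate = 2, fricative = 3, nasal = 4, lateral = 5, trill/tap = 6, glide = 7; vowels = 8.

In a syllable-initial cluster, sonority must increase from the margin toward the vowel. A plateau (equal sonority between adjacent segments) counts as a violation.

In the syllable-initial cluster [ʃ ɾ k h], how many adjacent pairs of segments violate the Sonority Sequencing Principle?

1

/ʃ/ is a fricative (sonority 3).
/ɾ/ is a trill/tap (sonority 6).
/k/ is a stop (sonority 1).
/h/ is a fricative (sonority 3).
/ʃ/→/ɾ/: 3→6 (rises) — ok.
/ɾ/→/k/: 6→1 (does not rise) — violation.
/k/→/h/: 1→3 (rises) — ok.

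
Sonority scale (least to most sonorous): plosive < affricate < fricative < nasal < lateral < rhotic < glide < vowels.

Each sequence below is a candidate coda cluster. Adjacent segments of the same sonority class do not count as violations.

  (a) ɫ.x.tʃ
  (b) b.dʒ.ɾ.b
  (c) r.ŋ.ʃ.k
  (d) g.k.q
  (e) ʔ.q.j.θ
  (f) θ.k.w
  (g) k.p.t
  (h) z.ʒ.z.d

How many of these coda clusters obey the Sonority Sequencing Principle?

5

(a) sonority 5-3-2: well-formed.
(b) sonority 1-2-6-1: ill-formed.
(c) sonority 6-4-3-1: well-formed.
(d) sonority 1-1-1: well-formed.
(e) sonority 1-1-7-3: ill-formed.
(f) sonority 3-1-7: ill-formed.
(g) sonority 1-1-1: well-formed.
(h) sonority 3-3-3-1: well-formed.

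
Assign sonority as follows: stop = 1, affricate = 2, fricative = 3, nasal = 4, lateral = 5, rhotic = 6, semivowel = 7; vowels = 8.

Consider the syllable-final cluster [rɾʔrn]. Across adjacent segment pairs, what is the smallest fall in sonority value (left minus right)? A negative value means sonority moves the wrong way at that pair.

/r/ is a rhotic (sonority 6).
/ɾ/ is a rhotic (sonority 6).
/ʔ/ is a stop (sonority 1).
/r/ is a rhotic (sonority 6).
/n/ is a nasal (sonority 4).
/r/→/ɾ/: change +0.
/ɾ/→/ʔ/: change +5.
/ʔ/→/r/: change -5.
/r/→/n/: change +2.
Minimum = -5.

-5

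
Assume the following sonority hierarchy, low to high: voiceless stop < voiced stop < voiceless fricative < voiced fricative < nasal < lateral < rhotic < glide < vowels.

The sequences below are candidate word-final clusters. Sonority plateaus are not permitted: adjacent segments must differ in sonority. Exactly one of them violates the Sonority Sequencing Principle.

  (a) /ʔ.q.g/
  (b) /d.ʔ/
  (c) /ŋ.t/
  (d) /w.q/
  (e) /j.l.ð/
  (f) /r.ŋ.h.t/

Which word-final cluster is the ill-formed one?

(a) /ʔ.q.g/: profile 1-1-2 — violates.
(b) /d.ʔ/: profile 2-1 — obeys.
(c) /ŋ.t/: profile 5-1 — obeys.
(d) /w.q/: profile 8-1 — obeys.
(e) /j.l.ð/: profile 8-6-4 — obeys.
(f) /r.ŋ.h.t/: profile 7-5-3-1 — obeys.

a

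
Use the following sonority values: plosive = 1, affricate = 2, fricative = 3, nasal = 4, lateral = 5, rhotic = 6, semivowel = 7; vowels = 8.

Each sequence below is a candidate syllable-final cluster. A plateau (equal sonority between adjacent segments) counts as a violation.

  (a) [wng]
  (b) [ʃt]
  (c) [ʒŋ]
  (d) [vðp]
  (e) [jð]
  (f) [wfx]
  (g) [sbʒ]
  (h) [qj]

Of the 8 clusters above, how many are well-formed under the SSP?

(a) [wng]: profile 7-4-1 — obeys.
(b) [ʃt]: profile 3-1 — obeys.
(c) [ʒŋ]: profile 3-4 — violates.
(d) [vðp]: profile 3-3-1 — violates.
(e) [jð]: profile 7-3 — obeys.
(f) [wfx]: profile 7-3-3 — violates.
(g) [sbʒ]: profile 3-1-3 — violates.
(h) [qj]: profile 1-7 — violates.

3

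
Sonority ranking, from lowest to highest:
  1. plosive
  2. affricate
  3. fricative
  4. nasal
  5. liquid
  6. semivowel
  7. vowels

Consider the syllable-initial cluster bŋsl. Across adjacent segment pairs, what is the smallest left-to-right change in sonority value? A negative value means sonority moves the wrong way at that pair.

-1

/b/: plosive = 1.
/ŋ/: nasal = 4.
/s/: fricative = 3.
/l/: liquid = 5.
/b/→/ŋ/: change +3.
/ŋ/→/s/: change -1.
/s/→/l/: change +2.
Minimum = -1.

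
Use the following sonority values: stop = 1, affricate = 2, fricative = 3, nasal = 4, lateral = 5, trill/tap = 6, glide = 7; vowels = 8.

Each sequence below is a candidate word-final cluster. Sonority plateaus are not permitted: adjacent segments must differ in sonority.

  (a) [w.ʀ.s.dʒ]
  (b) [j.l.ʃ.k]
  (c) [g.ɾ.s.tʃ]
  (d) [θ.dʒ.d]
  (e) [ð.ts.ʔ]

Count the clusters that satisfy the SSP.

4

(a) 7-6-3-2 → obeys
(b) 7-5-3-1 → obeys
(c) 1-6-3-2 → violates
(d) 3-2-1 → obeys
(e) 3-2-1 → obeys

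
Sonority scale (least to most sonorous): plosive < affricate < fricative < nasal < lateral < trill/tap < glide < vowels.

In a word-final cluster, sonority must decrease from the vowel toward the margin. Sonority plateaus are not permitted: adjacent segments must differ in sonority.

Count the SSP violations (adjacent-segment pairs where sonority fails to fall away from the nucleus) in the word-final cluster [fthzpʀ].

/f/ is a fricative (sonority 3).
/t/ is a plosive (sonority 1).
/h/ is a fricative (sonority 3).
/z/ is a fricative (sonority 3).
/p/ is a plosive (sonority 1).
/ʀ/ is a trill/tap (sonority 6).
/f/→/t/: 3→1 (falls) — ok.
/t/→/h/: 1→3 (does not fall) — violation.
/h/→/z/: 3→3 (plateau) — violation.
/z/→/p/: 3→1 (falls) — ok.
/p/→/ʀ/: 1→6 (does not fall) — violation.

3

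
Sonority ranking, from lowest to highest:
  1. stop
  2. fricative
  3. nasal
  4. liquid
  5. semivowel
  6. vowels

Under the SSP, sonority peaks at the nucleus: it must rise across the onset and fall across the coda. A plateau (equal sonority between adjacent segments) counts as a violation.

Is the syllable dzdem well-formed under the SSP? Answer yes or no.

no

Onset: /d/ is a stop (sonority 1), /z/ is a fricative (sonority 2), /d/ is a stop (sonority 1); then the nucleus /e/ (sonority 6).
Onset profile 1-2-1-6 — does not strictly rise throughout.
Coda: /m/ is a nasal (sonority 3).
Coda profile 6-3 — falls from the nucleus.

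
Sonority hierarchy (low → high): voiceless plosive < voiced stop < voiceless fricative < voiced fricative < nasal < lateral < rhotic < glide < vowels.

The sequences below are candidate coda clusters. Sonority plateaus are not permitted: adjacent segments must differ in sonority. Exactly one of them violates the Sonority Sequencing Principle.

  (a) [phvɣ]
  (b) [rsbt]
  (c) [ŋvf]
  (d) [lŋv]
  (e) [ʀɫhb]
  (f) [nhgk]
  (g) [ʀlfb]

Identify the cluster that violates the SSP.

a

(a) 1-3-4-4 → violates
(b) 7-3-2-1 → obeys
(c) 5-4-3 → obeys
(d) 6-5-4 → obeys
(e) 7-6-3-2 → obeys
(f) 5-3-2-1 → obeys
(g) 7-6-3-2 → obeys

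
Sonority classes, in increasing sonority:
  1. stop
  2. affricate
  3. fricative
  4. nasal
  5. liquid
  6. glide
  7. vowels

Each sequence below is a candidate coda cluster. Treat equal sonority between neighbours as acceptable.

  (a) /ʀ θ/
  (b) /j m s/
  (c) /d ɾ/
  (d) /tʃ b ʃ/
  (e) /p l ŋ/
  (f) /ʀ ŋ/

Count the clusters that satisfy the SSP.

3

(a) 5-3 → obeys
(b) 6-4-3 → obeys
(c) 1-5 → violates
(d) 2-1-3 → violates
(e) 1-5-4 → violates
(f) 5-4 → obeys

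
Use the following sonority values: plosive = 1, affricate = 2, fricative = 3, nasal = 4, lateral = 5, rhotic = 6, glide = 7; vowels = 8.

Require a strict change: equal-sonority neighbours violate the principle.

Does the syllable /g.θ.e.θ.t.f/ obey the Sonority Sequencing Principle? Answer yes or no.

Onset: /g/ is a plosive (sonority 1), /θ/ is a fricative (sonority 3); then the nucleus /e/ (sonority 8).
Onset profile 1-3-8 — rises to the nucleus.
Coda: /θ/ is a fricative (sonority 3), /t/ is a plosive (sonority 1), /f/ is a fricative (sonority 3).
Coda profile 8-3-1-3 — does not strictly fall throughout.

no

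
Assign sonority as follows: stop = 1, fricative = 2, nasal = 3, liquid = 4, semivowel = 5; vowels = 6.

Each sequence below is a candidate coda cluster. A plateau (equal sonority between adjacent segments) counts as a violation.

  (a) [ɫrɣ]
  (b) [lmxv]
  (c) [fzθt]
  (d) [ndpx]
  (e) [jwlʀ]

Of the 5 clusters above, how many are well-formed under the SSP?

0

(a) 4-4-2 → violates
(b) 4-3-2-2 → violates
(c) 2-2-2-1 → violates
(d) 3-1-1-2 → violates
(e) 5-5-4-4 → violates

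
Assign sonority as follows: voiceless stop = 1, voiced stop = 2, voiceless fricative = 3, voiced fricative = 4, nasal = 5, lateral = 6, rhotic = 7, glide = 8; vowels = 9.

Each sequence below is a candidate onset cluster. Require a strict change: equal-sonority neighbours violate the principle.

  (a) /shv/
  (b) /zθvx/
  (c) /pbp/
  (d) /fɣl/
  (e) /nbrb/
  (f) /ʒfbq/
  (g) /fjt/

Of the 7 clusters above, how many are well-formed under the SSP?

1

(a) /shv/: profile 3-3-4 — violates.
(b) /zθvx/: profile 4-3-4-3 — violates.
(c) /pbp/: profile 1-2-1 — violates.
(d) /fɣl/: profile 3-4-6 — obeys.
(e) /nbrb/: profile 5-2-7-2 — violates.
(f) /ʒfbq/: profile 4-3-2-1 — violates.
(g) /fjt/: profile 3-8-1 — violates.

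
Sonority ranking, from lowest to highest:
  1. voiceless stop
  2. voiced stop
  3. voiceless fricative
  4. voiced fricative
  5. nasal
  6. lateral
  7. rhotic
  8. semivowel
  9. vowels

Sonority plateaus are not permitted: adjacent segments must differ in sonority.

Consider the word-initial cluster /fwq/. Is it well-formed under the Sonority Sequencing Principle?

/f/ — voiceless fricative, sonority 3.
/w/ — semivowel, sonority 8.
/q/ — voiceless stop, sonority 1.
The profile is 3-8-1. Between /w/ (8) and /q/ (1) sonority does not rise, so the cluster violates the SSP.

no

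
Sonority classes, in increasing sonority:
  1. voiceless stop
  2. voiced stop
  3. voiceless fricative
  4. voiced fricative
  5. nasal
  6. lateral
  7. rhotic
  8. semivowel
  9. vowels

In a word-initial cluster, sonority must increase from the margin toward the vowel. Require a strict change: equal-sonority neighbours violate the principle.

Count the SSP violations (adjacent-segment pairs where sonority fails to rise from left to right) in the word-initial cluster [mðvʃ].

/m/: nasal = 5.
/ð/: voiced fricative = 4.
/v/: voiced fricative = 4.
/ʃ/: voiceless fricative = 3.
/m/→/ð/: 5→4 (does not rise) — violation.
/ð/→/v/: 4→4 (plateau) — violation.
/v/→/ʃ/: 4→3 (does not rise) — violation.

3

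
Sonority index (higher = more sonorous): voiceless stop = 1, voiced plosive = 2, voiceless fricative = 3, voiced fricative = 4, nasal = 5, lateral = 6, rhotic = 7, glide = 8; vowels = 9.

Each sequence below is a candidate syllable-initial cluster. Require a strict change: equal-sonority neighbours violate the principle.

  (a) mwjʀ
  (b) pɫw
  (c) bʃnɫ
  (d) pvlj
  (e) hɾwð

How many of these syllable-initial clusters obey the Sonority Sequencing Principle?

(a) 5-8-8-7 → violates
(b) 1-6-8 → obeys
(c) 2-3-5-6 → obeys
(d) 1-4-6-8 → obeys
(e) 3-7-8-4 → violates

3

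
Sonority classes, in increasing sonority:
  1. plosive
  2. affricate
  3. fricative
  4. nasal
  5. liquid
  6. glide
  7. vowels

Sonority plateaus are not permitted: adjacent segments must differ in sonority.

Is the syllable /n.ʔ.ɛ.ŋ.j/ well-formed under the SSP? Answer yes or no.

no

Onset: /n/ is a nasal (sonority 4), /ʔ/ is a plosive (sonority 1); then the nucleus /ɛ/ (sonority 7).
Onset profile 4-1-7 — does not strictly rise throughout.
Coda: /ŋ/ is a nasal (sonority 4), /j/ is a glide (sonority 6).
Coda profile 7-4-6 — does not strictly fall throughout.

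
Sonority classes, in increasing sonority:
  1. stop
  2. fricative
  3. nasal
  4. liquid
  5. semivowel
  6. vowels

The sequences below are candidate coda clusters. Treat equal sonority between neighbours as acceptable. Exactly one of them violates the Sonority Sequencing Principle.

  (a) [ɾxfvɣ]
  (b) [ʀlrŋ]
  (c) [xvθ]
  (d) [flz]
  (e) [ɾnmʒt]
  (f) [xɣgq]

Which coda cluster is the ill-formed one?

d

(a) [ɾxfvɣ]: profile 4-2-2-2-2 — obeys.
(b) [ʀlrŋ]: profile 4-4-4-3 — obeys.
(c) [xvθ]: profile 2-2-2 — obeys.
(d) [flz]: profile 2-4-2 — violates.
(e) [ɾnmʒt]: profile 4-3-3-2-1 — obeys.
(f) [xɣgq]: profile 2-2-1-1 — obeys.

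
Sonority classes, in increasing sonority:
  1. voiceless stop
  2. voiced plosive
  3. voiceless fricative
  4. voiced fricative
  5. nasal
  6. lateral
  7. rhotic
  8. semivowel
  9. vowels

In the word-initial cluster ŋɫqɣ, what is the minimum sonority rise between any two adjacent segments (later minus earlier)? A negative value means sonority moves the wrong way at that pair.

/ŋ/: nasal = 5.
/ɫ/: lateral = 6.
/q/: voiceless stop = 1.
/ɣ/: voiced fricative = 4.
/ŋ/→/ɫ/: change +1.
/ɫ/→/q/: change -5.
/q/→/ɣ/: change +3.
Minimum = -5.

-5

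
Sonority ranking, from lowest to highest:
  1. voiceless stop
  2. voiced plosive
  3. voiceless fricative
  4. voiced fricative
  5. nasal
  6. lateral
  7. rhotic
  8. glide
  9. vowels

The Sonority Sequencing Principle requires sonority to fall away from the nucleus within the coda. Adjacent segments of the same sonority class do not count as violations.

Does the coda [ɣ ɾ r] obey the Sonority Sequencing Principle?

no

/ɣ/ is a voiced fricative (sonority 4).
/ɾ/ is a rhotic (sonority 7).
/r/ is a rhotic (sonority 7).
The profile is 4-7-7. Between /ɣ/ (4) and /ɾ/ (7) sonority does not fall, so the cluster violates the SSP.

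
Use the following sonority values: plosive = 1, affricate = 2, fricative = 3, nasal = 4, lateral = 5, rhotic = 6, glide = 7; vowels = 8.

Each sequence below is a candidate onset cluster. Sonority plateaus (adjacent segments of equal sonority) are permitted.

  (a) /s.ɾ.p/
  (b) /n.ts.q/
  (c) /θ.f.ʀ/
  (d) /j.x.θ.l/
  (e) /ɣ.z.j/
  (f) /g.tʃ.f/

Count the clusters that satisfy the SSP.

3

(a) /s.ɾ.p/: profile 3-6-1 — violates.
(b) /n.ts.q/: profile 4-2-1 — violates.
(c) /θ.f.ʀ/: profile 3-3-6 — obeys.
(d) /j.x.θ.l/: profile 7-3-3-5 — violates.
(e) /ɣ.z.j/: profile 3-3-7 — obeys.
(f) /g.tʃ.f/: profile 1-2-3 — obeys.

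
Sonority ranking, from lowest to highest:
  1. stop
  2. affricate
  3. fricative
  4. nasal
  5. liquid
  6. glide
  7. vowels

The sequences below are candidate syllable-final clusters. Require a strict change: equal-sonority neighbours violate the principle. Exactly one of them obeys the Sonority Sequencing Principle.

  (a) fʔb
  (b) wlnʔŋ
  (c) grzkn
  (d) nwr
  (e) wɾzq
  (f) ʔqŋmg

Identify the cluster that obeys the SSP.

(a) fʔb: profile 3-1-1 — violates.
(b) wlnʔŋ: profile 6-5-4-1-4 — violates.
(c) grzkn: profile 1-5-3-1-4 — violates.
(d) nwr: profile 4-6-5 — violates.
(e) wɾzq: profile 6-5-3-1 — obeys.
(f) ʔqŋmg: profile 1-1-4-4-1 — violates.

e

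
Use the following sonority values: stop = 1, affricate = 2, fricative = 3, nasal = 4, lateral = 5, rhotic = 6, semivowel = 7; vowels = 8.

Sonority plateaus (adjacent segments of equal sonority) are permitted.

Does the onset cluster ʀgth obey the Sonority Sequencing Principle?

/ʀ/ — rhotic, sonority 6.
/g/ — stop, sonority 1.
/t/ — stop, sonority 1.
/h/ — fricative, sonority 3.
The profile is 6-1-1-3. Between /ʀ/ (6) and /g/ (1) sonority does not rise, so the cluster violates the SSP.

no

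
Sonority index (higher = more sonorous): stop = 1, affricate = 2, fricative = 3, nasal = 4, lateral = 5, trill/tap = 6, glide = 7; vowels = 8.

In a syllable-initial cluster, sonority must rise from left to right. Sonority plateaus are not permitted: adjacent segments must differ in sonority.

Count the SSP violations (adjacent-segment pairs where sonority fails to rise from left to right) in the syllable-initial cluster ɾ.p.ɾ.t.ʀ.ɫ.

3

/ɾ/: trill/tap = 6.
/p/: stop = 1.
/ɾ/: trill/tap = 6.
/t/: stop = 1.
/ʀ/: trill/tap = 6.
/ɫ/: lateral = 5.
/ɾ/→/p/: 6→1 (does not rise) — violation.
/p/→/ɾ/: 1→6 (rises) — ok.
/ɾ/→/t/: 6→1 (does not rise) — violation.
/t/→/ʀ/: 1→6 (rises) — ok.
/ʀ/→/ɫ/: 6→5 (does not rise) — violation.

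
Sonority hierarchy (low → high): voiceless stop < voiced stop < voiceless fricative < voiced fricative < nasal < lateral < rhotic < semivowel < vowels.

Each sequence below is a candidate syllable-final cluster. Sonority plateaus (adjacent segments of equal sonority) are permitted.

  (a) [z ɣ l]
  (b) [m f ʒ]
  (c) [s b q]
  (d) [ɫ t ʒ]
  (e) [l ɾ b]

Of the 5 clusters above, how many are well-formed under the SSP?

(a) [z ɣ l]: profile 4-4-6 — violates.
(b) [m f ʒ]: profile 5-3-4 — violates.
(c) [s b q]: profile 3-2-1 — obeys.
(d) [ɫ t ʒ]: profile 6-1-4 — violates.
(e) [l ɾ b]: profile 6-7-2 — violates.

1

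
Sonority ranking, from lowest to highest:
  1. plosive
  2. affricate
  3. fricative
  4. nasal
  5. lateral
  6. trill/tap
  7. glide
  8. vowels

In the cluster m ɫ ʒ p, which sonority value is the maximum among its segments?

5

/m/ is a nasal (sonority 4).
/ɫ/ is a lateral (sonority 5).
/ʒ/ is a fricative (sonority 3).
/p/ is a plosive (sonority 1).
The maximum is 5.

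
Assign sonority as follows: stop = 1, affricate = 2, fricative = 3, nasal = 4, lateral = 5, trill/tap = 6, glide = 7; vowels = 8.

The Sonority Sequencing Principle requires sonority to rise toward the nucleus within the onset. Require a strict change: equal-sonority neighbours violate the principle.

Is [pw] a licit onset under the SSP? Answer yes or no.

/p/: stop = 1.
/w/: glide = 7.
The profile 1-7 strictly rises, so the onset satisfies the SSP.

yes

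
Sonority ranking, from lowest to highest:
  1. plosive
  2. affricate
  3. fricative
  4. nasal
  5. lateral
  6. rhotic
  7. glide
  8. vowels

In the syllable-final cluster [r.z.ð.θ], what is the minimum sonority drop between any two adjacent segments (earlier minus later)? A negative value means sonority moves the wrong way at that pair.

0

/r/ — rhotic, sonority 6.
/z/ — fricative, sonority 3.
/ð/ — fricative, sonority 3.
/θ/ — fricative, sonority 3.
/r/→/z/: change +3.
/z/→/ð/: change +0.
/ð/→/θ/: change +0.
Minimum = 0.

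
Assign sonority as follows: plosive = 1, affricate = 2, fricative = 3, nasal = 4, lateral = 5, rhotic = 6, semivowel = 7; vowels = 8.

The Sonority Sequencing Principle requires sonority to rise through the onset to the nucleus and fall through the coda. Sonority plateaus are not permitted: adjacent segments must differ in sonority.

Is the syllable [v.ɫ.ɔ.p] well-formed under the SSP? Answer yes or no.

Onset: /v/ is a fricative (sonority 3), /ɫ/ is a lateral (sonority 5); then the nucleus /ɔ/ (sonority 8).
Onset profile 3-5-8 — rises to the nucleus.
Coda: /p/ is a plosive (sonority 1).
Coda profile 8-1 — falls from the nucleus.

yes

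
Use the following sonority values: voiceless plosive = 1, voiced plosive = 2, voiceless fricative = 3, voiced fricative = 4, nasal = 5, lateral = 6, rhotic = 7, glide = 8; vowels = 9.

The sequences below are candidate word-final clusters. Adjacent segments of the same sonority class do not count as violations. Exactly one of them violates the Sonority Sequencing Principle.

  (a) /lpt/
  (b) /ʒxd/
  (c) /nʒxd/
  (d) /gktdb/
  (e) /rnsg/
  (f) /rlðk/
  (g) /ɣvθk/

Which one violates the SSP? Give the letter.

(a) /lpt/: profile 6-1-1 — obeys.
(b) /ʒxd/: profile 4-3-2 — obeys.
(c) /nʒxd/: profile 5-4-3-2 — obeys.
(d) /gktdb/: profile 2-1-1-2-2 — violates.
(e) /rnsg/: profile 7-5-3-2 — obeys.
(f) /rlðk/: profile 7-6-4-1 — obeys.
(g) /ɣvθk/: profile 4-4-3-1 — obeys.

d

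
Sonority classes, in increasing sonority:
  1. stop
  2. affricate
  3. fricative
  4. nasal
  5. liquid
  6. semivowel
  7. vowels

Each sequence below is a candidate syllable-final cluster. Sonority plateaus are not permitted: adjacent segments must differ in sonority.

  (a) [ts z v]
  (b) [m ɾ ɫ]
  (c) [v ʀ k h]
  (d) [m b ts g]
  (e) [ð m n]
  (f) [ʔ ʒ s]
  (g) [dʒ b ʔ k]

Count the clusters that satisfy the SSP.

(a) [ts z v]: profile 2-3-3 — violates.
(b) [m ɾ ɫ]: profile 4-5-5 — violates.
(c) [v ʀ k h]: profile 3-5-1-3 — violates.
(d) [m b ts g]: profile 4-1-2-1 — violates.
(e) [ð m n]: profile 3-4-4 — violates.
(f) [ʔ ʒ s]: profile 1-3-3 — violates.
(g) [dʒ b ʔ k]: profile 2-1-1-1 — violates.

0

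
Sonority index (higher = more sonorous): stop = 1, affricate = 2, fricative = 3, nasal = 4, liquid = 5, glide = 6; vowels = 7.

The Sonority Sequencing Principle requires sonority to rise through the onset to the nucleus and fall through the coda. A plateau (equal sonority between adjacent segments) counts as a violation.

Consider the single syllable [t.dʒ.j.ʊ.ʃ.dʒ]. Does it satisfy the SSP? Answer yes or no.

Onset: /t/ is a stop (sonority 1), /dʒ/ is an affricate (sonority 2), /j/ is a glide (sonority 6); then the nucleus /ʊ/ (sonority 7).
Onset profile 1-2-6-7 — rises to the nucleus.
Coda: /ʃ/ is a fricative (sonority 3), /dʒ/ is an affricate (sonority 2).
Coda profile 7-3-2 — falls from the nucleus.

yes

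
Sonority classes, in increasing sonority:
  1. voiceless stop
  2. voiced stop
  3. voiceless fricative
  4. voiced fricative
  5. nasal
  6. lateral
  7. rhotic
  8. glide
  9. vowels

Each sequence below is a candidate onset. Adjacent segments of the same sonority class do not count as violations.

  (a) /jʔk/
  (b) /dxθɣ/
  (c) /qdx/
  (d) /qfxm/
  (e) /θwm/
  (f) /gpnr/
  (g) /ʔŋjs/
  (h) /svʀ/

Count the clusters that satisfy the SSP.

4

(a) 8-1-1 → violates
(b) 2-3-3-4 → obeys
(c) 1-2-3 → obeys
(d) 1-3-3-5 → obeys
(e) 3-8-5 → violates
(f) 2-1-5-7 → violates
(g) 1-5-8-3 → violates
(h) 3-4-7 → obeys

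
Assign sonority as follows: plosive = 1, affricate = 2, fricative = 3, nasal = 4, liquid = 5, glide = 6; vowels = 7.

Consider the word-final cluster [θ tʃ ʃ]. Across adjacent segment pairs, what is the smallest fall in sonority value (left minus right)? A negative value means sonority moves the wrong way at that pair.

/θ/: fricative = 3.
/tʃ/: affricate = 2.
/ʃ/: fricative = 3.
/θ/→/tʃ/: change +1.
/tʃ/→/ʃ/: change -1.
Minimum = -1.

-1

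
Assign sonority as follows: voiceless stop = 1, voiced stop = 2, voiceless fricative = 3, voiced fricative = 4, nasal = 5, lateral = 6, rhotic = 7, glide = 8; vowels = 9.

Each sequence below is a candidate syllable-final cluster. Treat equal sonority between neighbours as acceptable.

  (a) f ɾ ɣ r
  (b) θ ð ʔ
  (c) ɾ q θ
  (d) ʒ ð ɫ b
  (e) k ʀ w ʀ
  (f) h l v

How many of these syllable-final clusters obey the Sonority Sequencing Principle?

0

(a) 3-7-4-7 → violates
(b) 3-4-1 → violates
(c) 7-1-3 → violates
(d) 4-4-6-2 → violates
(e) 1-7-8-7 → violates
(f) 3-6-4 → violates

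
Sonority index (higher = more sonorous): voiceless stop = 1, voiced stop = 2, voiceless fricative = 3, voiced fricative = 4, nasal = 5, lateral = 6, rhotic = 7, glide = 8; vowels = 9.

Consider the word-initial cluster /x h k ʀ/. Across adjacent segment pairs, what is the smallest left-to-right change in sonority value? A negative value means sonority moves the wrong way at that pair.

-2

/x/ is a voiceless fricative (sonority 3).
/h/ is a voiceless fricative (sonority 3).
/k/ is a voiceless stop (sonority 1).
/ʀ/ is a rhotic (sonority 7).
/x/→/h/: change +0.
/h/→/k/: change -2.
/k/→/ʀ/: change +6.
Minimum = -2.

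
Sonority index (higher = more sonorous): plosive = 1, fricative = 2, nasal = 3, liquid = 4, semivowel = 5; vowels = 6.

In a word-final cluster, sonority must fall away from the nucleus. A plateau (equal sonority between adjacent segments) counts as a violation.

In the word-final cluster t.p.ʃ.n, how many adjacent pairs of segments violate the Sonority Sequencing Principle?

3

/t/ — plosive, sonority 1.
/p/ — plosive, sonority 1.
/ʃ/ — fricative, sonority 2.
/n/ — nasal, sonority 3.
/t/→/p/: 1→1 (plateau) — violation.
/p/→/ʃ/: 1→2 (does not fall) — violation.
/ʃ/→/n/: 2→3 (does not fall) — violation.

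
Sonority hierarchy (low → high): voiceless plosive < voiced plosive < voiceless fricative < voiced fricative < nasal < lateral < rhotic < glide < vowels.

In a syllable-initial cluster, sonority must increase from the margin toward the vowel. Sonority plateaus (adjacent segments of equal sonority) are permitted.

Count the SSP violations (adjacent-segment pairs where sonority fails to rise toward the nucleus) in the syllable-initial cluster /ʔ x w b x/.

1

/ʔ/: voiceless plosive = 1.
/x/: voiceless fricative = 3.
/w/: glide = 8.
/b/: voiced plosive = 2.
/x/: voiceless fricative = 3.
/ʔ/→/x/: 1→3 (rises) — ok.
/x/→/w/: 3→8 (rises) — ok.
/w/→/b/: 8→2 (does not rise) — violation.
/b/→/x/: 2→3 (rises) — ok.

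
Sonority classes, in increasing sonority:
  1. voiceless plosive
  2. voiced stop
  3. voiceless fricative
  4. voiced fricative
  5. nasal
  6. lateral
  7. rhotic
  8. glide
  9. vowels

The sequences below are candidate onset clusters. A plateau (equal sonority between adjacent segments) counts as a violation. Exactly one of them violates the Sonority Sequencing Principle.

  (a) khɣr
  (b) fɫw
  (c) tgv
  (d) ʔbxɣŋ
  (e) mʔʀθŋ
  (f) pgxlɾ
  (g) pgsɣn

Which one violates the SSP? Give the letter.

e

(a) 1-3-4-7 → obeys
(b) 3-6-8 → obeys
(c) 1-2-4 → obeys
(d) 1-2-3-4-5 → obeys
(e) 5-1-7-3-5 → violates
(f) 1-2-3-6-7 → obeys
(g) 1-2-3-4-5 → obeys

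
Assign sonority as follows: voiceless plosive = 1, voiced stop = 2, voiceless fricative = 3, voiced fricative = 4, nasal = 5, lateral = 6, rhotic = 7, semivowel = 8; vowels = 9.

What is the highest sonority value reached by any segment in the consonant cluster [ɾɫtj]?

/ɾ/ — rhotic, sonority 7.
/ɫ/ — lateral, sonority 6.
/t/ — voiceless plosive, sonority 1.
/j/ — semivowel, sonority 8.
The maximum is 8.

8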